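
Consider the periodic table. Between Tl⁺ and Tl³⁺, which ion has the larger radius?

Both ions have Z = 81 protons, but Tl³⁺ has lost more electrons, so its remaining electrons feel a larger effective nuclear charge per electron and are pulled in more tightly.
Higher positive charge → smaller ion, so Tl⁺ > Tl³⁺.

Tl⁺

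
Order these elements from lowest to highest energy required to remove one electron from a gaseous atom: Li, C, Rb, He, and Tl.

Rb, Li, Tl, C, He

He is in period 1, group 18; Li is in period 2, group 1; C is in period 2, group 14; Rb is in period 5, group 1; Tl is in period 6, group 13.
Across a period the outer electron is held more tightly (higher IE₁); down a group it sits in a higher shell, more shielded, and comes off more easily.
These span different periods and groups, so the two trends combine.
Li > Rb: Li sits above Rb in group 1, so the down-group effect alone puts Li higher.
Tl > Li: the two effects oppose for this pair; the across-period effect wins (589 vs 520 kJ/mol).
C > Tl: both effects reinforce here, so C is clearly the higher of the two.
He > C: relative to C, both the across-period and down-group shifts push He's first ionization energy up.
Tabulated first ionization energy (kJ/mol): He 2372, Li 520, C 1086, Rb 403, Tl 589.
So from lowest to highest: Rb < Li < Tl < C < He.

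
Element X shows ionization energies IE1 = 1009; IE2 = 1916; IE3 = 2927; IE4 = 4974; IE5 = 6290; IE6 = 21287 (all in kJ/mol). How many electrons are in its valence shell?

Look for the largest jump between consecutive ionization energies: IE6/IE5 ≈ 3.4, far larger than any earlier ratio.
That jump marks the point where a core electron is being removed. So the atom has 5 valence electrons.

5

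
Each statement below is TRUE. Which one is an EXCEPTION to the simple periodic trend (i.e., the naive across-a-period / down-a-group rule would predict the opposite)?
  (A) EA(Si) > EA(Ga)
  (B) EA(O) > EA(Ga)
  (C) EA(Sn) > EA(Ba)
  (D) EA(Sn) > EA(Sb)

The general trend: electron affinity increases across a period and decreases down a group.
(A) Si (period 3, group 14) vs Ga (period 4, group 13): the stated order agrees with the simple trend.
(B) O (period 2, group 16) vs Ga (period 4, group 13): the stated order agrees with the simple trend.
(C) Sn (period 5, group 14) vs Ba (period 6, group 2): the stated order agrees with the simple trend.
(D) Sn (period 5, group 14) vs Sb (period 5, group 15): the stated order contradicts the simple trend.
The exception is (D): adding an electron to Sb's half-filled 5p³ is unfavourable, so Sn has the more exothermic EA.

(D)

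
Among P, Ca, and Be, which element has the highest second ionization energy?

P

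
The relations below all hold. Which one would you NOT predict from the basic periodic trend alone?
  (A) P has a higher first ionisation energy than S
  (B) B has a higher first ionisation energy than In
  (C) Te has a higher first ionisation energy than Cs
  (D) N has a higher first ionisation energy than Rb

The general trend: first ionisation energy increases across a period and decreases down a group.
(A) P (period 3, group 15) vs S (period 3, group 16): the stated order contradicts the simple trend.
(B) B (period 2, group 13) vs In (period 5, group 13): the stated order agrees with the simple trend.
(C) Te (period 5, group 16) vs Cs (period 6, group 1): the stated order agrees with the simple trend.
(D) N (period 2, group 15) vs Rb (period 5, group 1): the stated order agrees with the simple trend.
The exception is (A): S (3p⁴) ionizes more easily than half-filled P (3p³) because the paired 3p electron in S is pushed out by e⁻–e⁻ repulsion.

(A)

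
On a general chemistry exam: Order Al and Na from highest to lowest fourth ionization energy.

Al, Na

IE_4 is the cost of taking one more electron from the +3 cation: Al³⁺ is the bare [Ne] core; Na³⁺ is already 2 electrons into the core.
All of these are removing an electron from a noble-gas core or deeper; the smaller core (lower principal quantum number) is held far more tightly, and within a period the higher nuclear charge binds the same core more tightly.
The numbers (kJ/mol): Al 11577, Na 9543.
Hence IE_4: Na < Al.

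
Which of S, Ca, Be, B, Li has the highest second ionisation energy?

Li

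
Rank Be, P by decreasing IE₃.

The third ionization energy removes an electron from the +2 ion. For each element: Be²⁺ is the bare [He] core; P²⁺ still has 3 valence electrons.
Core electrons are held far more tightly than valence electrons, so Be tops the IE_3 order.
The numbers (kJ/mol): Be 14849, P 2914.
Putting it together, IE_3: P < Be.

Be > P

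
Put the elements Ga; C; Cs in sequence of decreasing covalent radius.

C is in period 2, group 14; Ga is in period 4, group 13; Cs is in period 6, group 1.
Across a period the added protons contract the valence shell; down a group each new principal shell makes the atom larger.
Here both period and group differ, so the two effects have to be weighed against each other.
Ga > C: both effects reinforce here, so Ga is clearly the larger of the two.
Cs > Ga: relative to Ga, both the across-period and down-group shifts push Cs's atomic radius up.
Tabulated atomic radius (pm): C 75, Ga 124, Cs 232.
So from largest to smallest: Cs > Ga > C.

Cs > Ga > C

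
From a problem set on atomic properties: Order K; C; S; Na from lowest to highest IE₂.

S < C < K < Na

After 1 electron has been removed, what remains? K⁺ is the bare [Ar] core; C⁺ still has 3 valence electrons; S⁺ still has 5 valence electrons; Na⁺ is the bare [Ne] core.
Core electrons are held far more tightly than valence electrons, so K and Na top the IE_2 order.
Valence configurations: C⁺ [He]2s²2p¹, S⁺ [Ne]3s²3p³.
The numbers (kJ/mol): K 3052, C 2353, S 2252, Na 4562.
Putting it together, IE_2: S < C < K < Na.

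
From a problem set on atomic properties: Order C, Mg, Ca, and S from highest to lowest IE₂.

C > S > Mg > Ca

Consider each +1 ion: C⁺ still has 3 valence electrons; Mg⁺ still has 1 valence electron; Ca⁺ still has 1 valence electron; S⁺ still has 5 valence electrons.
All are still removing valence electrons, so compare the +1 ions as you would atoms: IE_2 generally rises across a period (higher Z_eff) and falls down a group (larger shell), subject to the usual subshell exceptions.
Valence configurations: C⁺ [He]2s²2p¹, Mg⁺ [Ne]3s¹, Ca⁺ [Ar]4s¹, S⁺ [Ne]3s²3p³.
Tabulated IE_2 (kJ/mol): C 2353, Mg 1451, Ca 1145, S 2252.
So the second ionization energies run Ca < Mg < S < C.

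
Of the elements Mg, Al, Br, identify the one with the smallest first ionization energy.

Al

Removing the outermost electron gets harder across a period and easier down a group.
These span different periods and groups, so the two trends combine.
Mg > Al: this pair runs against the simple trend — see the exception note.
Br > Mg: the two effects oppose for this pair; the across-period effect wins (1140 vs 738 kJ/mol).
Note the exception: Mg has a higher first ionization energy than Al, contrary to the simple trend — Al's single 3p electron is easier to remove than one from Mg's filled 3s².
Approximate values (kJ/mol): Mg 738, Al 578, Br 1140.
The smallest first ionization energy among these belongs to Al.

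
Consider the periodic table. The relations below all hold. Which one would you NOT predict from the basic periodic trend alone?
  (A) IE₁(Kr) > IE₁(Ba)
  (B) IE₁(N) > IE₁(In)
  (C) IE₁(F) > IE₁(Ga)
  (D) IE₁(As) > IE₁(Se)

(D)

The general trend: first ionization energy increases across a period and decreases down a group.
(A) Kr (period 4, group 18) vs Ba (period 6, group 2): the stated order agrees with the simple trend.
(B) N (period 2, group 15) vs In (period 5, group 13): the stated order agrees with the simple trend.
(C) F (period 2, group 17) vs Ga (period 4, group 13): the stated order agrees with the simple trend.
(D) As (period 4, group 15) vs Se (period 4, group 16): the stated order contradicts the simple trend.
The exception is (D): Se (4p⁴) ionizes more easily than half-filled As (4p³).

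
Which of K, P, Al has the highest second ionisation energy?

IE_2 is the cost of taking one more electron from the +1 cation: K⁺ is the bare [Ar] core; P⁺ still has 4 valence electrons; Al⁺ still has 2 valence electrons.
Pulling an electron out of a noble-gas core costs far more than removing a remaining valence electron, so K sits at the high end of IE_2.
Valence configurations: P⁺ [Ne]3s²3p², Al⁺ [Ne]3s².
The numbers (kJ/mol): K 3052, P 1907, Al 1817.
So the second ionization energies run Al < P < K.

K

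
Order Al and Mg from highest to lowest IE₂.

The second ionization energy removes an electron from the +1 ion. For each element: Al⁺ still has 2 valence electrons; Mg⁺ still has 1 valence electron.
All are still removing valence electrons, so compare the +1 ions as you would atoms: IE_2 generally rises across a period (higher Z_eff) and falls down a group (larger shell), subject to the usual subshell exceptions.
Valence configurations: Al⁺ [Ne]3s², Mg⁺ [Ne]3s¹.
Approximate IE_2 values (kJ/mol): Al 1817, Mg 1451.
So the second ionization energies run Mg < Al.

Al > Mg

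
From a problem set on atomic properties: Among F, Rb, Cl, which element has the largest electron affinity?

F is in period 2, group 17; Cl is in period 3, group 17; Rb is in period 5, group 1.
Electron affinity generally becomes more exothermic across a period toward the halogens and less exothermic down a group.
These span different periods and groups, so the two trends combine.
F > Rb: relative to Rb, both the across-period and down-group shifts push F's electron affinity up.
Cl > F: this pair runs against the simple trend — see the exception note.
Note the exception: Cl has a higher electron affinity than F, contrary to the simple trend — F's small 2p subshell makes the incoming electron feel strong e⁻–e⁻ repulsion, so Cl actually releases more energy on gaining an electron.
For reference (kJ/mol): F 328, Cl 349, Rb 47.
The largest electron affinity among these belongs to Cl.

Cl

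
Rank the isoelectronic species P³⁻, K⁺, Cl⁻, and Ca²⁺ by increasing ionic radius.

All of these have 18 electrons, so size is governed by nuclear charge alone: the more protons, the stronger the pull on the same electron cloud, and the smaller the ion.
Nuclear charges: Ca²⁺ (Z=20), K⁺ (Z=19), Cl⁻ (Z=17), P³⁻ (Z=15).
Smallest to largest: Ca²⁺ < K⁺ < Cl⁻ < P³⁻.

Ca²⁺, K⁺, Cl⁻, P³⁻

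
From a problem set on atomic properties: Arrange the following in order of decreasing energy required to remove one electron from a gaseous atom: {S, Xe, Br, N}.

IE₁ increases left→right with effective nuclear charge and decreases top→bottom as the valence shell moves farther out.
A diagonal step moves right (one effect) and down (the opposite effect) at once.
Br > S: the two effects oppose for this pair; the across-period effect wins (1140 vs 1000 kJ/mol).
Xe > Br: the two effects oppose for this pair; the across-period effect wins (1170 vs 1140 kJ/mol).
N > Xe: the two effects oppose for this pair; the down-group effect wins (1402 vs 1170 kJ/mol).
For reference (kJ/mol): N 1402, S 1000, Br 1140, Xe 1170.
So from highest to lowest: N > Xe > Br > S.

N, Xe, Br, S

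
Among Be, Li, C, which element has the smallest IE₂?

Consider each +1 ion: Be⁺ still has 1 valence electron; Li⁺ is the bare [He] core; C⁺ still has 3 valence electrons.
Pulling an electron out of a noble-gas core costs far more than removing a remaining valence electron, so Li sits at the high end of IE_2.
Valence configurations: Be⁺ [He]2s¹, C⁺ [He]2s²2p¹.
Approximate IE_2 values (kJ/mol): Be 1757, Li 7298, C 2353.
Overall IE_2 order: Be < C < Li.

Be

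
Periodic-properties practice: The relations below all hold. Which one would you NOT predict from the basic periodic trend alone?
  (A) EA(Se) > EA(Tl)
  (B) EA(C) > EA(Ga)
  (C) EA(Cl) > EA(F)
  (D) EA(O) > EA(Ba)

The general trend: electron affinity increases across a period and decreases down a group.
(A) Se (period 4, group 16) vs Tl (period 6, group 13): the stated order agrees with the simple trend.
(B) C (period 2, group 14) vs Ga (period 4, group 13): the stated order agrees with the simple trend.
(C) Cl (period 3, group 17) vs F (period 2, group 17): the stated order contradicts the simple trend.
(D) O (period 2, group 16) vs Ba (period 6, group 2): the stated order agrees with the simple trend.
The exception is (C): F's small 2p subshell makes the incoming electron feel strong e⁻–e⁻ repulsion, so Cl actually releases more energy on gaining an electron.

(C)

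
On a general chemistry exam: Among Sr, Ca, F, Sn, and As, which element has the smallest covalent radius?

F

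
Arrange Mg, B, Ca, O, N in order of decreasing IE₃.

After 2 electrons have been removed, what remains? Mg²⁺ is the bare [Ne] core; B²⁺ still has 1 valence electron; Ca²⁺ is the bare [Ar] core; O²⁺ still has 4 valence electrons; N²⁺ still has 3 valence electrons.
Usually core removal costs more than valence removal, but here the competition is close: a tightly held n=2 valence electron can cost more to remove than an n=3 core electron, so the actual values have to decide it.
Valence configurations: B²⁺ [He]2s¹, O²⁺ [He]2s²2p², N²⁺ [He]2s²2p¹.
Tabulated IE_3 (kJ/mol): Mg 7733, B 3660, Ca 4912, O 5300, N 4578.
Putting it together, IE_3: B < N < Ca < O < Mg.

Mg > O > Ca > N > B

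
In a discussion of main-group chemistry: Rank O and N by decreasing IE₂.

O > N

After 1 electron has been removed, what remains? O⁺ still has 5 valence electrons; N⁺ still has 4 valence electrons.
All are still removing valence electrons, so compare the +1 ions as you would atoms: IE_2 generally rises across a period (higher Z_eff) and falls down a group (larger shell), subject to the usual subshell exceptions.
Valence configurations: O⁺ [He]2s²2p³, N⁺ [He]2s²2p².
The numbers (kJ/mol): O 3388, N 2856.
Hence IE_2: N < O.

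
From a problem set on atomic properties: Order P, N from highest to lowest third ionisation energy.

N > P

The third ionization energy removes an electron from the +2 ion. For each element: P²⁺ still has 3 valence electrons; N²⁺ still has 3 valence electrons.
All are still removing valence electrons, so compare the +2 ions as you would atoms: IE_3 generally rises across a period (higher Z_eff) and falls down a group (larger shell), subject to the usual subshell exceptions.
Valence configurations: P²⁺ [Ne]3s²3p¹, N²⁺ [He]2s²2p¹.
Tabulated IE_3 (kJ/mol): P 2914, N 4578.
Hence IE_3: P < N.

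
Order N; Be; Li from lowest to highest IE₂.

Be, N, Li

The second ionization energy removes an electron from the +1 ion. For each element: N⁺ still has 4 valence electrons; Be⁺ still has 1 valence electron; Li⁺ is the bare [He] core.
Core electrons are held far more tightly than valence electrons, so Li tops the IE_2 order.
Valence configurations: N⁺ [He]2s²2p², Be⁺ [He]2s¹.
Tabulated IE_2 (kJ/mol): N 2856, Be 1757, Li 7298.
So the second ionization energies run Be < N < Li.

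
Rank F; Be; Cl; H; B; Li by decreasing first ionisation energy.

H is in period 1, group 1; Li is in period 2, group 1; Be is in period 2, group 2; B is in period 2, group 13; F is in period 2, group 17; Cl is in period 3, group 17.
Removing the outermost electron gets harder across a period and easier down a group.
These span different periods and groups, so the two trends combine.
B > Li: both are in period 2; the period trend gives B the larger value.
Be > B: this pair runs against the simple trend — see the exception note.
Cl > Be: period and group pull opposite ways; the across-period shift dominates (1251 vs 900 kJ/mol).
H > Cl: period and group pull opposite ways; the down-group shift dominates (1312 vs 1251 kJ/mol).
F > H: period and group pull opposite ways; the across-period shift dominates (1681 vs 1312 kJ/mol).
Note the exception: Be has a higher first ionization energy than B, contrary to the simple trend — removing B's lone 2p electron is easier than breaking Be's filled 2s².
Tabulated first ionization energy (kJ/mol): H 1312, Li 520, Be 900, B 801, F 1681, Cl 1251.
So from highest to lowest: F > H > Cl > Be > B > Li.

F > H > Cl > Be > B > Li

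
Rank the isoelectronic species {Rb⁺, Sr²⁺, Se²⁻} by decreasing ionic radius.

Se²⁻ > Rb⁺ > Sr²⁺

All of these have 36 electrons, so size is governed by nuclear charge alone: the more protons, the stronger the pull on the same electron cloud, and the smaller the ion.
Nuclear charges: Sr²⁺ (Z=38), Rb⁺ (Z=37), Se²⁻ (Z=34).
Largest to smallest: Se²⁻ > Rb⁺ > Sr²⁺.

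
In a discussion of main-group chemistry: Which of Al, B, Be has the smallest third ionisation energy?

The third ionization energy removes an electron from the +2 ion. For each element: Al²⁺ still has 1 valence electron; B²⁺ still has 1 valence electron; Be²⁺ is the bare [He] core.
Breaking into a closed-shell core is much more expensive than removing a leftover valence electron — Be has the largest IE_3 here.
Valence configurations: Al²⁺ [Ne]3s¹, B²⁺ [He]2s¹.
The numbers (kJ/mol): Al 2745, B 3660, Be 14849.
Hence IE_3: Al < B < Be.

Al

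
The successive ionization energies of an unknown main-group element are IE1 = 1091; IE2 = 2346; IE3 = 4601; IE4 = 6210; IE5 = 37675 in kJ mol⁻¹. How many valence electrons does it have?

Look for the largest jump between consecutive ionization energies: IE5/IE4 ≈ 6.1, far larger than any earlier ratio.
That jump marks the point where a core electron is being removed. So the atom has 4 valence electrons.

4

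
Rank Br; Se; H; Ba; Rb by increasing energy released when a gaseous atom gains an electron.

Ba < Rb < H < Se < Br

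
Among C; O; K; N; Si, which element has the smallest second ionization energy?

Si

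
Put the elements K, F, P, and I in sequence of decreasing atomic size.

F is in period 2, group 17; P is in period 3, group 15; K is in period 4, group 1; I is in period 5, group 17.
Moving right in a period, electrons are added to the same shell under a stronger nuclear pull, so atoms get smaller; moving down, a new shell is opened and atoms get larger.
These span different periods and groups, so the two trends combine.
P > F: both effects reinforce here, so P is clearly the larger of the two.
I > P: the two effects oppose for this pair; the down-group effect wins (133 vs 111 pm).
K > I: period and group pull opposite ways; the across-period shift dominates (196 vs 133 pm).
Tabulated atomic radius (pm): F 64, P 111, K 196, I 133.
So from largest to smallest: K > I > P > F.

K > I > P > F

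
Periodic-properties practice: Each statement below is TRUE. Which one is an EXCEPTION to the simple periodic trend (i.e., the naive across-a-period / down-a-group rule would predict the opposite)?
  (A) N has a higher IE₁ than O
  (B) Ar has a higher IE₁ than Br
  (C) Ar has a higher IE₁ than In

(A)

The general trend: IE₁ increases across a period and decreases down a group.
(A) N (period 2, group 15) vs O (period 2, group 16): the stated order contradicts the simple trend.
(B) Ar (period 3, group 18) vs Br (period 4, group 17): the stated order agrees with the simple trend.
(C) Ar (period 3, group 18) vs In (period 5, group 13): the stated order agrees with the simple trend.
The exception is (A): pairing an electron in O's 2p⁴ costs repulsion energy, so O ionizes more easily than half-filled N (2p³).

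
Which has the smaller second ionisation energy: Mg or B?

Mg

Consider each +1 ion: Mg⁺ still has 1 valence electron; B⁺ still has 2 valence electrons.
All are still removing valence electrons, so compare the +1 ions as you would atoms: IE_2 generally rises across a period (higher Z_eff) and falls down a group (larger shell), subject to the usual subshell exceptions.
Valence configurations: Mg⁺ [Ne]3s¹, B⁺ [He]2s².
Approximate IE_2 values (kJ/mol): Mg 1451, B 2427.
So the second ionization energies run Mg < B.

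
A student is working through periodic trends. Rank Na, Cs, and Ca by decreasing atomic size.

Na is in period 3, group 1; Ca is in period 4, group 2; Cs is in period 6, group 1.
Radius decreases left→right (rising Z_eff, same n) and increases top→bottom (higher n).
Here both period and group differ, so the two effects have to be weighed against each other.
Ca > Na: period and group pull opposite ways; the down-group shift dominates (171 vs 155 pm).
Cs > Ca: both effects reinforce here, so Cs is clearly the larger of the two.
Approximate values (pm): Na 155, Ca 171, Cs 232.
So from largest to smallest: Cs > Ca > Na.

Cs > Ca > Na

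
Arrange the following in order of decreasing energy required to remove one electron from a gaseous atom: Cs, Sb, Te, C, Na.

C > Te > Sb > Na > Cs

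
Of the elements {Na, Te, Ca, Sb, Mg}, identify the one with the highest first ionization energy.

Na is in period 3, group 1; Mg is in period 3, group 2; Ca is in period 4, group 2; Sb is in period 5, group 15; Te is in period 5, group 16.
Removing the outermost electron gets harder across a period and easier down a group.
These span different periods and groups, so the two trends combine.
Ca > Na: the two effects oppose for this pair; the across-period effect wins (590 vs 496 kJ/mol).
Mg > Ca: Mg sits above Ca in group 2, so the down-group effect alone puts Mg higher.
Sb > Mg: the two effects oppose for this pair; the across-period effect wins (831 vs 738 kJ/mol).
Te > Sb: both are in period 5; the period trend gives Te the larger value.
Tabulated first ionization energy (kJ/mol): Na 496, Mg 738, Ca 590, Sb 831, Te 869.
The highest first ionization energy among these belongs to Te.

Te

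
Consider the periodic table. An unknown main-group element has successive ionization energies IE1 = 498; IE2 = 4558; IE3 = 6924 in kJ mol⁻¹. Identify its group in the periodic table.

Look for the largest jump between consecutive ionization energies: IE2/IE1 ≈ 9.2, far larger than any earlier ratio.
That jump marks the point where a core electron is being removed. So the atom has 1 valence electron.
A main-group element with 1 valence electron is in group 1.

Group 1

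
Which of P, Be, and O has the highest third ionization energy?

The third ionization energy removes an electron from the +2 ion. For each element: P²⁺ still has 3 valence electrons; Be²⁺ is the bare [He] core; O²⁺ still has 4 valence electrons.
Core electrons are held far more tightly than valence electrons, so Be tops the IE_3 order.
Valence configurations: P²⁺ [Ne]3s²3p¹, O²⁺ [He]2s²2p².
Tabulated IE_3 (kJ/mol): P 2914, Be 14849, O 5300.
Overall IE_3 order: P < O < Be.

Be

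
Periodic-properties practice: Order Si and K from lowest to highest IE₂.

Consider each +1 ion: Si⁺ still has 3 valence electrons; K⁺ is the bare [Ar] core.
Core electrons are held far more tightly than valence electrons, so K tops the IE_2 order.
Approximate IE_2 values (kJ/mol): Si 1577, K 3052.
Overall IE_2 order: Si < K.

Si, K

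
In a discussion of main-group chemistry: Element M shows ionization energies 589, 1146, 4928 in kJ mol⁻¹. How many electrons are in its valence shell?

2

Look for the largest jump between consecutive ionization energies: IE3/IE2 ≈ 4.3, far larger than any earlier ratio.
That jump marks the point where a core electron is being removed. So the atom has 2 valence electrons.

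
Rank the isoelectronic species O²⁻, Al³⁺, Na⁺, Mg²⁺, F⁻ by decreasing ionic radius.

All of these have 10 electrons, so size is governed by nuclear charge alone: the more protons, the stronger the pull on the same electron cloud, and the smaller the ion.
Nuclear charges: Al³⁺ (Z=13), Mg²⁺ (Z=12), Na⁺ (Z=11), F⁻ (Z=9), O²⁻ (Z=8).
Largest to smallest: O²⁻ > F⁻ > Na⁺ > Mg²⁺ > Al³⁺.

O²⁻ > F⁻ > Na⁺ > Mg²⁺ > Al³⁺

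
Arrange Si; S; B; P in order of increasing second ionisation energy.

Si < P < S < B

Consider each +1 ion: Si⁺ still has 3 valence electrons; S⁺ still has 5 valence electrons; B⁺ still has 2 valence electrons; P⁺ still has 4 valence electrons.
All are still removing valence electrons, so compare the +1 ions as you would atoms: IE_2 generally rises across a period (higher Z_eff) and falls down a group (larger shell), subject to the usual subshell exceptions.
Valence configurations: Si⁺ [Ne]3s²3p¹, S⁺ [Ne]3s²3p³, B⁺ [He]2s², P⁺ [Ne]3s²3p².
Tabulated IE_2 (kJ/mol): Si 1577, S 2252, B 2427, P 1907.
So the second ionization energies run Si < P < S < B.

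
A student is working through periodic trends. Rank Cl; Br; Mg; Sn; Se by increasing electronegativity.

Mg, Sn, Se, Br, Cl

Mg is in period 3, group 2; Cl is in period 3, group 17; Se is in period 4, group 16; Br is in period 4, group 17; Sn is in period 5, group 14.
Smaller atoms with higher effective nuclear charge are more electronegative.
These span different periods and groups, so the two trends combine.
Sn > Mg: period and group pull opposite ways; the across-period shift dominates (1.96 vs 1.31).
Se > Sn: relative to Sn, both the across-period and down-group shifts push Se's electronegativity up.
Br > Se: both are in period 4; the period trend gives Br the larger value.
Cl > Br: Cl sits above Br in group 17, so the down-group effect alone puts Cl higher.
For reference (Pauling): Mg 1.31, Cl 3.16, Se 2.55, Br 2.96, Sn 1.96.
So from lowest to highest: Mg < Sn < Se < Br < Cl.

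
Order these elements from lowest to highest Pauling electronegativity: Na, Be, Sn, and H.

Na < Be < Sn < H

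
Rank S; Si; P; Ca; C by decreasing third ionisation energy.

Ca > C > S > Si > P

Consider each +2 ion: S²⁺ still has 4 valence electrons; Si²⁺ still has 2 valence electrons; P²⁺ still has 3 valence electrons; Ca²⁺ is the bare [Ar] core; C²⁺ still has 2 valence electrons.
Pulling an electron out of a noble-gas core costs far more than removing a remaining valence electron, so Ca sits at the high end of IE_3.
Valence configurations: S²⁺ [Ne]3s²3p², Si²⁺ [Ne]3s², P²⁺ [Ne]3s²3p¹, C²⁺ [He]2s².
P²⁺ loses a lone 3p electron whereas Si²⁺ must break into a filled 3s² pair, so IE_3(Si) > IE_3(P) even though P has the higher nuclear charge.
The numbers (kJ/mol): S 3357, Si 3232, P 2914, Ca 4912, C 4620.
Overall IE_3 order: P < Si < S < C < Ca.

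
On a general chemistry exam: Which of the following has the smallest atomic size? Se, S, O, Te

O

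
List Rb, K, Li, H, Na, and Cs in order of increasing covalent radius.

H < Li < Na < K < Rb < Cs

H is in period 1, group 1; Li is in period 2, group 1; Na is in period 3, group 1; K is in period 4, group 1; Rb is in period 5, group 1; Cs is in period 6, group 1.
Across a period the added protons contract the valence shell; down a group each new principal shell makes the atom larger.
All are in group 1, so atomic radius increases down the group.
So from smallest to largest: H < Li < Na < K < Rb < Cs.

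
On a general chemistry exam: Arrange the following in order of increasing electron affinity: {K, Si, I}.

K, Si, I

Atoms with high Z_eff and room in the valence shell (especially the halogens) have the most exothermic electron affinities.
Here both period and group differ, so the two effects have to be weighed against each other.
Si > K: both effects reinforce here, so Si is clearly the higher of the two.
I > Si: period and group pull opposite ways; the across-period shift dominates (295 vs 134 kJ/mol).
Tabulated electron affinity (kJ/mol): Si 134, K 48, I 295.
So from lowest to highest: K < Si < I.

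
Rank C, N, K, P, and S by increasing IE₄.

The fourth ionization energy removes an electron from the +3 ion. For each element: C³⁺ still has 1 valence electron; N³⁺ still has 2 valence electrons; K³⁺ is already 2 electrons into the core; P³⁺ still has 2 valence electrons; S³⁺ still has 3 valence electrons.
Usually core removal costs more than valence removal, but here the competition is close: a tightly held n=2 valence electron can cost more to remove than an n=3 core electron, so the actual values have to decide it.
Valence configurations: C³⁺ [He]2s¹, N³⁺ [He]2s², P³⁺ [Ne]3s², S³⁺ [Ne]3s²3p¹.
S³⁺ loses a lone 3p electron whereas P³⁺ must break into a filled 3s² pair, so IE_4(P) > IE_4(S) even though S has the higher nuclear charge.
Approximate IE_4 values (kJ/mol): C 6223, N 7475, K 5877, P 4964, S 4556.
Putting it together, IE_4: S < P < K < C < N.

S < P < K < C < N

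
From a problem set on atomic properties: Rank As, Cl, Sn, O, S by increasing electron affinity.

O is in period 2, group 16; S is in period 3, group 16; Cl is in period 3, group 17; As is in period 4, group 15; Sn is in period 5, group 14.
Electron affinity generally becomes more exothermic across a period toward the halogens and less exothermic down a group.
Here both period and group differ, so the two effects have to be weighed against each other.
Sn > As: this pair runs against the simple trend — see the exception note.
O > Sn: both effects reinforce here, so O is clearly the higher of the two.
S > O: this pair runs against the simple trend — see the exception note.
Cl > S: Cl lies to the right of S in period 3, so the across-period effect alone puts Cl higher.
Note the exception: Sn has a higher electron affinity than As, contrary to the simple trend — adding an electron to As's half-filled np³ subshell costs electron-pairing energy.
Note the exception: S has a higher electron affinity than O, contrary to the simple trend — the compact 2p subshell of O repels the added electron more than S's larger 3p does.
For reference (kJ/mol): O 141, S 200, Cl 349, As 78, Sn 107.
So from lowest to highest: As < Sn < O < S < Cl.

As < Sn < O < S < Cl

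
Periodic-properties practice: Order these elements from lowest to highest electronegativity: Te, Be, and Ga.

Be < Ga < Te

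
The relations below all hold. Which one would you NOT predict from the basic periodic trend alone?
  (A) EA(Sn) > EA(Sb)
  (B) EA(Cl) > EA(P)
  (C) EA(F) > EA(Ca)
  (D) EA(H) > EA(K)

The general trend: electron affinity increases across a period and decreases down a group.
(A) Sn (period 5, group 14) vs Sb (period 5, group 15): the stated order contradicts the simple trend.
(B) Cl (period 3, group 17) vs P (period 3, group 15): the stated order agrees with the simple trend.
(C) F (period 2, group 17) vs Ca (period 4, group 2): the stated order agrees with the simple trend.
(D) H (period 1, group 1) vs K (period 4, group 1): the stated order agrees with the simple trend.
The exception is (A): adding an electron to Sb's half-filled 5p³ is unfavourable, so Sn has the more exothermic EA.

(A)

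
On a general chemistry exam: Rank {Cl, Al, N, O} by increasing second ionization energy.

Consider each +1 ion: Cl⁺ still has 6 valence electrons; Al⁺ still has 2 valence electrons; N⁺ still has 4 valence electrons; O⁺ still has 5 valence electrons.
All are still removing valence electrons, so compare the +1 ions as you would atoms: IE_2 generally rises across a period (higher Z_eff) and falls down a group (larger shell), subject to the usual subshell exceptions.
Valence configurations: Cl⁺ [Ne]3s²3p⁴, Al⁺ [Ne]3s², N⁺ [He]2s²2p², O⁺ [He]2s²2p³.
Tabulated IE_2 (kJ/mol): Cl 2298, Al 1817, N 2856, O 3388.
Putting it together, IE_2: Al < Cl < N < O.

Al, Cl, N, O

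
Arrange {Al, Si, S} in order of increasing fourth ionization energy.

Si < S < Al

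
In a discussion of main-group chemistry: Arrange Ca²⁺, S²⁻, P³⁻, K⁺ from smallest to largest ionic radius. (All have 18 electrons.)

Ca²⁺, K⁺, S²⁻, P³⁻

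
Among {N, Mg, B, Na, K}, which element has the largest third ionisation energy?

IE_3 is the cost of taking one more electron from the +2 cation: N²⁺ still has 3 valence electrons; Mg²⁺ is the bare [Ne] core; B²⁺ still has 1 valence electron; Na²⁺ is already 1 electron into the core; K²⁺ is already 1 electron into the core.
Usually core removal costs more than valence removal, but here the competition is close: a tightly held n=2 valence electron can cost more to remove than an n=3 core electron, so the actual values have to decide it.
Valence configurations: N²⁺ [He]2s²2p¹, B²⁺ [He]2s¹.
Approximate IE_3 values (kJ/mol): N 4578, Mg 7733, B 3660, Na 6910, K 4420.
Overall IE_3 order: B < K < N < Na < Mg.

Mg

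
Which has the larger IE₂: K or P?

IE_2 is the cost of taking one more electron from the +1 cation: K⁺ is the bare [Ar] core; P⁺ still has 4 valence electrons.
Breaking into a closed-shell core is much more expensive than removing a leftover valence electron — K has the largest IE_2 here.
Tabulated IE_2 (kJ/mol): K 3052, P 1907.
So the second ionization energies run P < K.

K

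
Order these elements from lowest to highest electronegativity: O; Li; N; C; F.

Li, C, N, O, F

Li is in period 2, group 1; C is in period 2, group 14; N is in period 2, group 15; O is in period 2, group 16; F is in period 2, group 17.
EN rises left→right (higher Z_eff, smaller atoms) and falls top→bottom (larger, more shielded atoms).
All lie in period 2, so electronegativity increases left to right.
So from lowest to highest: Li < C < N < O < F.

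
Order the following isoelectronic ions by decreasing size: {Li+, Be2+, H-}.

All of these have 2 electrons, so size is governed by nuclear charge alone: the more protons, the stronger the pull on the same electron cloud, and the smaller the ion.
Nuclear charges: Be2+ (Z=4), Li+ (Z=3), H- (Z=1).
Largest to smallest: H- > Li+ > Be2+.

H- > Li+ > Be2+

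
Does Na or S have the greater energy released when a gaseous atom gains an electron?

Na is in period 3, group 1; S is in period 3, group 16.
Atoms with high Z_eff and room in the valence shell (especially the halogens) have the most exothermic electron affinities.
All lie in period 3, so electron affinity increases left to right.
So S has the greater energy released when a gaseous atom gains an electron (S > Na).

S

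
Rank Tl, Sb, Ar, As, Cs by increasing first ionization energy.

Cs < Tl < Sb < As < Ar

Ar is in period 3, group 18; As is in period 4, group 15; Sb is in period 5, group 15; Cs is in period 6, group 1; Tl is in period 6, group 13.
First ionization energy rises across a period (greater Z_eff holds electrons more tightly) and falls down a group (valence electrons are farther from the nucleus).
These span different periods and groups, so the two trends combine.
Tl > Cs: Tl lies to the right of Cs in period 6, so the across-period effect alone puts Tl higher.
Sb > Tl: relative to Tl, both the across-period and down-group shifts push Sb's first ionization energy up.
As > Sb: As sits above Sb in group 15, so the down-group effect alone puts As higher.
Ar > As: both effects reinforce here, so Ar is clearly the higher of the two.
Approximate values (kJ/mol): Ar 1521, As 947, Sb 831, Cs 376, Tl 589.
So from lowest to highest: Cs < Tl < Sb < As < Ar.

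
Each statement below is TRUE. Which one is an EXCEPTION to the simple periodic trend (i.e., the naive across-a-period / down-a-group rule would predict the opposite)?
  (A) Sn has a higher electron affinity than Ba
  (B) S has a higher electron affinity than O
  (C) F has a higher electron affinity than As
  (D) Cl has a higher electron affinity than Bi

The general trend: electron affinity increases across a period and decreases down a group.
(A) Sn (period 5, group 14) vs Ba (period 6, group 2): the stated order agrees with the simple trend.
(B) S (period 3, group 16) vs O (period 2, group 16): the stated order contradicts the simple trend.
(C) F (period 2, group 17) vs As (period 4, group 15): the stated order agrees with the simple trend.
(D) Cl (period 3, group 17) vs Bi (period 6, group 15): the stated order agrees with the simple trend.
The exception is (B): the compact 2p subshell of O repels the added electron more than S's larger 3p does.

(B)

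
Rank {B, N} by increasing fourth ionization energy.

N, B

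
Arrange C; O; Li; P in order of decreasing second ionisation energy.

Li, O, C, P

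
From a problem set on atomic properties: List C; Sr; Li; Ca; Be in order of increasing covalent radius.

C < Be < Li < Ca < Sr

Atomic radius shrinks across a period as nuclear charge pulls the same shell inward, and grows down a group as new shells are added.
Neither a single period nor a single group — weigh both effects.
Be > C: both are in period 2; the period trend gives Be the larger value.
Li > Be: both are in period 2; the period trend gives Li the larger value.
Ca > Li: the two effects oppose for this pair; the down-group effect wins (171 vs 133 pm).
Sr > Ca: Sr sits below Ca in group 2, so the down-group effect alone puts Sr larger.
For reference (pm): Li 133, Be 102, C 75, Ca 171, Sr 185.
So from smallest to largest: C < Be < Li < Ca < Sr.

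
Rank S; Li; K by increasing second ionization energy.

S, K, Li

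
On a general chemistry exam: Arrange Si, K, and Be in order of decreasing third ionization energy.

IE_3 is the cost of taking one more electron from the +2 cation: Si²⁺ still has 2 valence electrons; K²⁺ is already 1 electron into the core; Be²⁺ is the bare [He] core.
Breaking into a closed-shell core is much more expensive than removing a leftover valence electron — K and Be have the largest IE_3 here.
The numbers (kJ/mol): Si 3232, K 4420, Be 14849.
Putting it together, IE_3: Si < K < Be.

Be, K, Si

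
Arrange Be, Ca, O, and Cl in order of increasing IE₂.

Consider each +1 ion: Be⁺ still has 1 valence electron; Ca⁺ still has 1 valence electron; O⁺ still has 5 valence electrons; Cl⁺ still has 6 valence electrons.
All are still removing valence electrons, so compare the +1 ions as you would atoms: IE_2 generally rises across a period (higher Z_eff) and falls down a group (larger shell), subject to the usual subshell exceptions.
Valence configurations: Be⁺ [He]2s¹, Ca⁺ [Ar]4s¹, O⁺ [He]2s²2p³, Cl⁺ [Ne]3s²3p⁴.
Tabulated IE_2 (kJ/mol): Be 1757, Ca 1145, O 3388, Cl 2298.
Overall IE_2 order: Ca < Be < Cl < O.

Ca < Be < Cl < O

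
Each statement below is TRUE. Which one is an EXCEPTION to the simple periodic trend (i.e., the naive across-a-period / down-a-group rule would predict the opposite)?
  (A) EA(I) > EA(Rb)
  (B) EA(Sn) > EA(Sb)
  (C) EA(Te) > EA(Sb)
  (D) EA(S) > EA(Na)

The general trend: electron affinity increases across a period and decreases down a group.
(A) I (period 5, group 17) vs Rb (period 5, group 1): the stated order agrees with the simple trend.
(B) Sn (period 5, group 14) vs Sb (period 5, group 15): the stated order contradicts the simple trend.
(C) Te (period 5, group 16) vs Sb (period 5, group 15): the stated order agrees with the simple trend.
(D) S (period 3, group 16) vs Na (period 3, group 1): the stated order agrees with the simple trend.
The exception is (B): adding an electron to Sb's half-filled 5p³ is unfavourable, so Sn has the more exothermic EA.

(B)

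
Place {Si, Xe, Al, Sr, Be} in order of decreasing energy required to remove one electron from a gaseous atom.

Be is in period 2, group 2; Al is in period 3, group 13; Si is in period 3, group 14; Sr is in period 5, group 2; Xe is in period 5, group 18.
Across a period the outer electron is held more tightly (higher IE₁); down a group it sits in a higher shell, more shielded, and comes off more easily.
These span different periods and groups, so the two trends combine.
Al > Sr: relative to Sr, both the across-period and down-group shifts push Al's first ionization energy up.
Si > Al: Si lies to the right of Al in period 3, so the across-period effect alone puts Si higher.
Be > Si: period and group pull opposite ways; the down-group shift dominates (900 vs 786 kJ/mol).
Xe > Be: period and group pull opposite ways; the across-period shift dominates (1170 vs 900 kJ/mol).
Tabulated first ionization energy (kJ/mol): Be 900, Al 578, Si 786, Sr 550, Xe 1170.
So from highest to lowest: Xe > Be > Si > Al > Sr.

Xe, Be, Si, Al, Sr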